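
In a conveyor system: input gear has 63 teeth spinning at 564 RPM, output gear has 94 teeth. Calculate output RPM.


Given: N1 = 63 teeth, w1 = 564 RPM, N2 = 94 teeth
Using N1*w1 = N2*w2
w2 = N1*w1 / N2
w2 = 63*564 / 94
w2 = 35532 / 94
w2 = 378 RPM

378 RPM


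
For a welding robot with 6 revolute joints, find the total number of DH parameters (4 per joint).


Given: 6 joints, 4 DH parameters per joint (d, theta, a, alpha)
Total DH parameters = number_of_joints * 4
Total = 6 * 4
Total = 24

24


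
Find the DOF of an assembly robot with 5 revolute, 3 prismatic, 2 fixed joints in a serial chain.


Given: serial robot with 5 revolute, 3 prismatic, 2 fixed joints
DOF contribution per joint type: revolute=1, prismatic=1, spherical=3, fixed=0
DOF = 5*1 + 3*1 + 2*0
DOF = 8

8


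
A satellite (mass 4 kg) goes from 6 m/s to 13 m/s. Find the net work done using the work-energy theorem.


Given: m = 4 kg, v0 = 6 m/s, v = 13 m/s
Using W = (1/2)*m*(v^2 - v0^2)
v^2 = 13^2 = 169
v0^2 = 6^2 = 36
v^2 - v0^2 = 169 - 36 = 133
W = (1/2)*4*133 = 266 J

266 J


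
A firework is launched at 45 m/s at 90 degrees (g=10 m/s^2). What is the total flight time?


Given: v0 = 45 m/s, theta = 90 deg, g = 10 m/s^2
sin(90) = 1
Using T = 2*v0*sin(theta) / g
T = 2*45*1 / 10
T = 90 / 10
T = 9 s

9 s


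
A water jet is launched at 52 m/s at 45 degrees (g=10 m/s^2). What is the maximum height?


Given: v0 = 52 m/s, theta = 45 deg, g = 10 m/s^2
sin^2(45) = 1/2
Using H = v0^2 * sin^2(theta) / (2*g)
H = 52^2 * 1/2 / (2*10)
H = 2704 * 1/2 / 20
H = 1352 / 20
H = 338/5 m

338/5 m


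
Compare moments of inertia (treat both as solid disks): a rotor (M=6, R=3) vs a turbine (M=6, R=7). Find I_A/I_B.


Given: M1=6 kg, R1=3 m, M2=6 kg, R2=7 m
For a disk: I = (1/2)*M*R^2, so I_A/I_B = (M1*R1^2)/(M2*R2^2)
M1*R1^2 = 6*9 = 54
M2*R2^2 = 6*49 = 294
I_A/I_B = 54/294 = 9/49

9/49


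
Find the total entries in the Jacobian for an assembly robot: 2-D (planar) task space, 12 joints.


Given: task space dimension = 2, joints = 12
Jacobian is a 2 x 12 matrix
Total entries = rows * columns
Total = 2 * 12
Total = 24

24


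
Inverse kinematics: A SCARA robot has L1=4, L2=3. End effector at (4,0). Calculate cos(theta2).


Given: L1 = 4, L2 = 3, target (x, y) = (4, 0)
Using cos(theta2) = (x^2 + y^2 - L1^2 - L2^2) / (2*L1*L2)
x^2 + y^2 = 4^2 + 0 = 16
L1^2 + L2^2 = 16 + 9 = 25
Numerator = 16 - 25 = -9
Denominator = 2*4*3 = 24
cos(theta2) = -9/24 = -3/8

-3/8


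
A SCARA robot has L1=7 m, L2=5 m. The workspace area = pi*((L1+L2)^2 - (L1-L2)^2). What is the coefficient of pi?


Given: L1 = 7, L2 = 5
(L1+L2)^2 = (12)^2 = 144
(L1-L2)^2 = (2)^2 = 4
Difference = 144 - 4 = 140
This equals 4*L1*L2 = 4*7*5 = 140
Workspace area = 140*pi

140


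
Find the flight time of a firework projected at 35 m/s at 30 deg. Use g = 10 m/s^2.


Given: v0 = 35 m/s, theta = 30 deg, g = 10 m/s^2
sin(30) = 1/2
Using T = 2*v0*sin(theta) / g
T = 2*35*1/2 / 10
T = 35 / 10
T = 7/2 s

7/2 s


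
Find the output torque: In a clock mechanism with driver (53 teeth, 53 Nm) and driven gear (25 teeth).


Given: N1 = 53, N2 = 25, T1 = 53 Nm
Using T2/T1 = N2/N1
T2 = T1 * N2 / N1
T2 = 53 * 25 / 53
T2 = 1325 / 53
T2 = 25 Nm

25 Nm


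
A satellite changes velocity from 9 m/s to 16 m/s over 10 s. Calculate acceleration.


Given: initial velocity v0 = 9 m/s, final velocity v = 16 m/s, time t = 10 s
Using a = (v - v0) / t
a = (16 - 9) / 10
a = 7 / 10
a = 7/10 m/s^2

7/10 m/s^2


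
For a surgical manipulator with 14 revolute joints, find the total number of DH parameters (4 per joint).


Given: 14 joints, 4 DH parameters per joint (d, theta, a, alpha)
Total DH parameters = number_of_joints * 4
Total = 14 * 4
Total = 56

56


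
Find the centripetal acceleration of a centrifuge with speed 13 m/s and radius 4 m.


Given: v = 13 m/s, r = 4 m
Using a_c = v^2 / r
a_c = 13^2 / 4
a_c = 169 / 4
a_c = 169/4 m/s^2

169/4 m/s^2


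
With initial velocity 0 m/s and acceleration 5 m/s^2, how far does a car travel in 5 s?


Given: v0 = 0 m/s, a = 5 m/s^2, t = 5 s
Using s = v0*t + (1/2)*a*t^2
s = 0*5 + (1/2)*5*5^2
s = 0 + (1/2)*125
s = 0 + 125/2
s = 125/2

125/2 m


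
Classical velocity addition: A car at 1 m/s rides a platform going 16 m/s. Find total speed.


Given: object velocity = 1 m/s, platform velocity = 16 m/s (same direction)
Using classical velocity addition: v_total = v_object + v_platform
v_total = 1 + 16
v_total = 17 m/s

17 m/s


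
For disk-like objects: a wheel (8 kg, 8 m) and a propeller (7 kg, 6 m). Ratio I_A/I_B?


Given: M1=8 kg, R1=8 m, M2=7 kg, R2=6 m
For a disk: I = (1/2)*M*R^2, so I_A/I_B = (M1*R1^2)/(M2*R2^2)
M1*R1^2 = 8*64 = 512
M2*R2^2 = 7*36 = 252
I_A/I_B = 512/252 = 128/63

128/63


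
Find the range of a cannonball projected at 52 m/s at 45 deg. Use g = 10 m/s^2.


Given: v0 = 52 m/s, theta = 45 deg, g = 10 m/s^2
sin(2*45) = sin(90) = 1
Using R = v0^2 * sin(2*theta) / g
R = 52^2 * 1 / 10
R = 2704 / 10
R = 1352/5 m

1352/5 m


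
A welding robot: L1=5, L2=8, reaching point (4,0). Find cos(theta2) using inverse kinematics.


Given: L1 = 5, L2 = 8, target (x, y) = (4, 0)
Using cos(theta2) = (x^2 + y^2 - L1^2 - L2^2) / (2*L1*L2)
x^2 + y^2 = 4^2 + 0 = 16
L1^2 + L2^2 = 25 + 64 = 89
Numerator = 16 - 89 = -73
Denominator = 2*5*8 = 80
cos(theta2) = -73/80 = -73/80

-73/80


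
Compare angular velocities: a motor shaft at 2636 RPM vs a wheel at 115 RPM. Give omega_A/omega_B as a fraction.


Given: RPM_A = 2636, RPM_B = 115
omega = 2*pi*RPM/60, so omega_A/omega_B = RPM_A / RPM_B
omega_A/omega_B = 2636 / 115
omega_A/omega_B = 2636/115

2636/115


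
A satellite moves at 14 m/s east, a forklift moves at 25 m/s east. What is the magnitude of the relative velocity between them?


Given: v_A = 14 m/s east, v_B = 25 m/s east
Both move in the same direction; relative speed = |v_A - v_B|
|14 - 25| = |-11|
= 11 m/s

11 m/s


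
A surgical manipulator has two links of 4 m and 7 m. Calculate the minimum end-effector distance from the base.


Given: L1 = 4 m, L2 = 7 m
For a 2-link planar arm, min reach = |L1 - L2| (second link folded back)
Min reach = |4 - 7|
Min reach = 3 m

3 m


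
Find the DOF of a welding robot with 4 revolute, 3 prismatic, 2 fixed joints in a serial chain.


Given: serial robot with 4 revolute, 3 prismatic, 2 fixed joints
DOF contribution per joint type: revolute=1, prismatic=1, spherical=3, fixed=0
DOF = 4*1 + 3*1 + 2*0
DOF = 7

7


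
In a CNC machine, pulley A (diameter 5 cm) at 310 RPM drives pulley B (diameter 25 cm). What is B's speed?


Given: D1 = 5 cm, w1 = 310 RPM, D2 = 25 cm
Using D1*w1 = D2*w2
w2 = D1*w1 / D2
w2 = 5*310 / 25
w2 = 1550 / 25
w2 = 62 RPM

62 RPM


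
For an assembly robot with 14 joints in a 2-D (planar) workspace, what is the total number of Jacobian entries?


Given: task space dimension = 2, joints = 14
Jacobian is a 2 x 14 matrix
Total entries = rows * columns
Total = 2 * 14
Total = 28

28


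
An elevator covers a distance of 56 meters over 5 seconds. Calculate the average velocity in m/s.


Given: distance d = 56 m, time t = 5 s
Using v = d / t
v = 56 / 5
v = 56/5 m/s

56/5 m/s


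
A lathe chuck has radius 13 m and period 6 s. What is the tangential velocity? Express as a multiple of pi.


Given: radius r = 13 m, period T = 6 s
Using v = 2*pi*r / T
v = 2*pi*13 / 6
v = 26*pi / 6
v = 13/3*pi m/s

13/3*pi m/s


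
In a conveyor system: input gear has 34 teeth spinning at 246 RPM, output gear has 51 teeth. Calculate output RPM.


Given: N1 = 34 teeth, w1 = 246 RPM, N2 = 51 teeth
Using N1*w1 = N2*w2
w2 = N1*w1 / N2
w2 = 34*246 / 51
w2 = 8364 / 51
w2 = 164 RPM

164 RPM


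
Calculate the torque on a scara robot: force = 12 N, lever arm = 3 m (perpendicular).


Given: F = 12 N, r = 3 m, angle = 90 deg (perpendicular)
Using tau = F * r * sin(90)
sin(90) = 1
tau = 12 * 3 * 1
tau = 36 Nm

36 Nm


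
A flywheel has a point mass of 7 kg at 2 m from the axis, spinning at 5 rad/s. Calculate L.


Given: m = 7 kg, r = 2 m, omega = 5 rad/s
For a point mass: I = m*r^2
I = 7*2^2 = 7*4 = 28
L = I*omega = 28*5
L = 140 kg*m^2/s

140 kg*m^2/s


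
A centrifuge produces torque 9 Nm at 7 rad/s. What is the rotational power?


Given: tau = 9 Nm, omega = 7 rad/s
Using P = tau * omega
P = 9 * 7
P = 63 W

63 W


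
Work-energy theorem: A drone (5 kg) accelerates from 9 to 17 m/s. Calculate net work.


Given: m = 5 kg, v0 = 9 m/s, v = 17 m/s
Using W = (1/2)*m*(v^2 - v0^2)
v^2 = 17^2 = 289
v0^2 = 9^2 = 81
v^2 - v0^2 = 289 - 81 = 208
W = (1/2)*5*208 = 520 J

520 J


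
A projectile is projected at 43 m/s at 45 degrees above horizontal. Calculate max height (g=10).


Given: v0 = 43 m/s, theta = 45 deg, g = 10 m/s^2
sin^2(45) = 1/2
Using H = v0^2 * sin^2(theta) / (2*g)
H = 43^2 * 1/2 / (2*10)
H = 1849 * 1/2 / 20
H = 1849/2 / 20
H = 1849/40 m

1849/40 m


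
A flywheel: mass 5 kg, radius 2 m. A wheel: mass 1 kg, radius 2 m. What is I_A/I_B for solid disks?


Given: M1=5 kg, R1=2 m, M2=1 kg, R2=2 m
For a disk: I = (1/2)*M*R^2, so I_A/I_B = (M1*R1^2)/(M2*R2^2)
M1*R1^2 = 5*4 = 20
M2*R2^2 = 1*4 = 4
I_A/I_B = 20/4 = 5

5


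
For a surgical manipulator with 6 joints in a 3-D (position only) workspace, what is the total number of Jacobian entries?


Given: task space dimension = 3, joints = 6
Jacobian is a 3 x 6 matrix
Total entries = rows * columns
Total = 3 * 6
Total = 18

18


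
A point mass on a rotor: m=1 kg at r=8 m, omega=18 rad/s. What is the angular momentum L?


Given: m = 1 kg, r = 8 m, omega = 18 rad/s
For a point mass: I = m*r^2
I = 1*8^2 = 1*64 = 64
L = I*omega = 64*18
L = 1152 kg*m^2/s

1152 kg*m^2/s


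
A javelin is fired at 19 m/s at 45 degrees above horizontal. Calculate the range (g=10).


Given: v0 = 19 m/s, theta = 45 deg, g = 10 m/s^2
sin(2*45) = sin(90) = 1
Using R = v0^2 * sin(2*theta) / g
R = 19^2 * 1 / 10
R = 361 / 10
R = 361/10 m

361/10 m


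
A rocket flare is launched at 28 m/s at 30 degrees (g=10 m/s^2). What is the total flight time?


Given: v0 = 28 m/s, theta = 30 deg, g = 10 m/s^2
sin(30) = 1/2
Using T = 2*v0*sin(theta) / g
T = 2*28*1/2 / 10
T = 28 / 10
T = 14/5 s

14/5 s


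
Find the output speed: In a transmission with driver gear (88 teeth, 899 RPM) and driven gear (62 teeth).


Given: N1 = 88 teeth, w1 = 899 RPM, N2 = 62 teeth
Using N1*w1 = N2*w2
w2 = N1*w1 / N2
w2 = 88*899 / 62
w2 = 79112 / 62
w2 = 1276 RPM

1276 RPM


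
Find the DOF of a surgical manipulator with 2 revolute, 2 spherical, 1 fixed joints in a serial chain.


Given: serial robot with 2 revolute, 2 spherical, 1 fixed joints
DOF contribution per joint type: revolute=1, prismatic=1, spherical=3, fixed=0
DOF = 2*1 + 2*3 + 1*0
DOF = 8

8


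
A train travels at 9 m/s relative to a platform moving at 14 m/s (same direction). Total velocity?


Given: object velocity = 9 m/s, platform velocity = 14 m/s (same direction)
Using classical velocity addition: v_total = v_object + v_platform
v_total = 9 + 14
v_total = 23 m/s

23 m/s


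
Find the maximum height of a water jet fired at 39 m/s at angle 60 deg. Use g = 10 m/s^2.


Given: v0 = 39 m/s, theta = 60 deg, g = 10 m/s^2
sin^2(60) = 3/4
Using H = v0^2 * sin^2(theta) / (2*g)
H = 39^2 * 3/4 / (2*10)
H = 1521 * 3/4 / 20
H = 4563/4 / 20
H = 4563/80 m

4563/80 m


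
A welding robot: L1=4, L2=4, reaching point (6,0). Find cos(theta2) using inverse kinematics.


Given: L1 = 4, L2 = 4, target (x, y) = (6, 0)
Using cos(theta2) = (x^2 + y^2 - L1^2 - L2^2) / (2*L1*L2)
x^2 + y^2 = 6^2 + 0 = 36
L1^2 + L2^2 = 16 + 16 = 32
Numerator = 36 - 32 = 4
Denominator = 2*4*4 = 32
cos(theta2) = 4/32 = 1/8

1/8


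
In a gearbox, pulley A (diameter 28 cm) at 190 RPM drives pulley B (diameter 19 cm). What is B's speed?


Given: D1 = 28 cm, w1 = 190 RPM, D2 = 19 cm
Using D1*w1 = D2*w2
w2 = D1*w1 / D2
w2 = 28*190 / 19
w2 = 5320 / 19
w2 = 280 RPM

280 RPM


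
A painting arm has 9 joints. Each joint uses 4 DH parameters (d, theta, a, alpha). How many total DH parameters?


Given: 9 joints, 4 DH parameters per joint (d, theta, a, alpha)
Total DH parameters = number_of_joints * 4
Total = 9 * 4
Total = 36

36


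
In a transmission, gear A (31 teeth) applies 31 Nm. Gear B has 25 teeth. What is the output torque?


Given: N1 = 31, N2 = 25, T1 = 31 Nm
Using T2/T1 = N2/N1
T2 = T1 * N2 / N1
T2 = 31 * 25 / 31
T2 = 775 / 31
T2 = 25 Nm

25 Nm


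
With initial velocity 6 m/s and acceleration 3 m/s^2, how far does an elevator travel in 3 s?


Given: v0 = 6 m/s, a = 3 m/s^2, t = 3 s
Using s = v0*t + (1/2)*a*t^2
s = 6*3 + (1/2)*3*3^2
s = 18 + (1/2)*27
s = 18 + 27/2
s = 63/2

63/2 m


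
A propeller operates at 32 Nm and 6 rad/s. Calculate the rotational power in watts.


Given: tau = 32 Nm, omega = 6 rad/s
Using P = tau * omega
P = 32 * 6
P = 192 W

192 W


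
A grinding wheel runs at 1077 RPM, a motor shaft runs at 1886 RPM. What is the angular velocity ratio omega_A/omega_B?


Given: RPM_A = 1077, RPM_B = 1886
omega = 2*pi*RPM/60, so omega_A/omega_B = RPM_A / RPM_B
omega_A/omega_B = 1077 / 1886
omega_A/omega_B = 1077/1886

1077/1886


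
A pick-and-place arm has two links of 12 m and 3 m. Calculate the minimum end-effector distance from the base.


Given: L1 = 12 m, L2 = 3 m
For a 2-link planar arm, min reach = |L1 - L2| (second link folded back)
Min reach = |12 - 3|
Min reach = 9 m

9 m


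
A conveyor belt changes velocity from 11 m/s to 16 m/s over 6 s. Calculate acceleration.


Given: initial velocity v0 = 11 m/s, final velocity v = 16 m/s, time t = 6 s
Using a = (v - v0) / t
a = (16 - 11) / 6
a = 5 / 6
a = 5/6 m/s^2

5/6 m/s^2


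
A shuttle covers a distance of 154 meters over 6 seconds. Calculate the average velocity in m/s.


Given: distance d = 154 m, time t = 6 s
Using v = d / t
v = 154 / 6
v = 77/3 m/s

77/3 m/s


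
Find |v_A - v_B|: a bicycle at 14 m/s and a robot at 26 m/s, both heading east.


Given: v_A = 14 m/s east, v_B = 26 m/s east
Both move in the same direction; relative speed = |v_A - v_B|
|14 - 26| = |-12|
= 12 m/s

12 m/s


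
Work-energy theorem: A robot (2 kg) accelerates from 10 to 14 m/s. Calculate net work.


Given: m = 2 kg, v0 = 10 m/s, v = 14 m/s
Using W = (1/2)*m*(v^2 - v0^2)
v^2 = 14^2 = 196
v0^2 = 10^2 = 100
v^2 - v0^2 = 196 - 100 = 96
W = (1/2)*2*96 = 96 J

96 J


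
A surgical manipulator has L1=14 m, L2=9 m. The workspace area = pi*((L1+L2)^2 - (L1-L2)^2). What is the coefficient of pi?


Given: L1 = 14, L2 = 9
(L1+L2)^2 = (23)^2 = 529
(L1-L2)^2 = (5)^2 = 25
Difference = 529 - 25 = 504
This equals 4*L1*L2 = 4*14*9 = 504
Workspace area = 504*pi

504


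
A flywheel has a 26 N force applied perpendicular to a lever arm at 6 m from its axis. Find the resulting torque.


Given: F = 26 N, r = 6 m, angle = 90 deg (perpendicular)
Using tau = F * r * sin(90)
sin(90) = 1
tau = 26 * 6 * 1
tau = 156 Nm

156 Nm


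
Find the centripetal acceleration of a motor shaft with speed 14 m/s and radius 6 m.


Given: v = 14 m/s, r = 6 m
Using a_c = v^2 / r
a_c = 14^2 / 6
a_c = 196 / 6
a_c = 98/3 m/s^2

98/3 m/s^2


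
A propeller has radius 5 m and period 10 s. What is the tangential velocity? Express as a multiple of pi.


Given: radius r = 5 m, period T = 10 s
Using v = 2*pi*r / T
v = 2*pi*5 / 10
v = 10*pi / 10
v = 1*pi m/s

1*pi m/s


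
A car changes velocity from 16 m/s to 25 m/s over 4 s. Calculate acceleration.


Given: initial velocity v0 = 16 m/s, final velocity v = 25 m/s, time t = 4 s
Using a = (v - v0) / t
a = (25 - 16) / 4
a = 9 / 4
a = 9/4 m/s^2

9/4 m/s^2


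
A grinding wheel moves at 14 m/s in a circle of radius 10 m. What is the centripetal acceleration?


Given: v = 14 m/s, r = 10 m
Using a_c = v^2 / r
a_c = 14^2 / 10
a_c = 196 / 10
a_c = 98/5 m/s^2

98/5 m/s^2


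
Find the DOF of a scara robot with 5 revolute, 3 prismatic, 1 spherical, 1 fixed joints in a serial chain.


Given: serial robot with 5 revolute, 3 prismatic, 1 spherical, 1 fixed joints
DOF contribution per joint type: revolute=1, prismatic=1, spherical=3, fixed=0
DOF = 5*1 + 3*1 + 1*3 + 1*0
DOF = 11

11


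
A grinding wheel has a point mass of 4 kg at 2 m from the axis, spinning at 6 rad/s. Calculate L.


Given: m = 4 kg, r = 2 m, omega = 6 rad/s
For a point mass: I = m*r^2
I = 4*2^2 = 4*4 = 16
L = I*omega = 16*6
L = 96 kg*m^2/s

96 kg*m^2/s


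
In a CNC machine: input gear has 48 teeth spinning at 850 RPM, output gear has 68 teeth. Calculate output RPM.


Given: N1 = 48 teeth, w1 = 850 RPM, N2 = 68 teeth
Using N1*w1 = N2*w2
w2 = N1*w1 / N2
w2 = 48*850 / 68
w2 = 40800 / 68
w2 = 600 RPM

600 RPM


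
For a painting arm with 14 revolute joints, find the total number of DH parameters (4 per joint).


Given: 14 joints, 4 DH parameters per joint (d, theta, a, alpha)
Total DH parameters = number_of_joints * 4
Total = 14 * 4
Total = 56

56


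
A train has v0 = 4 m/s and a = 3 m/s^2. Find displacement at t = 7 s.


Given: v0 = 4 m/s, a = 3 m/s^2, t = 7 s
Using s = v0*t + (1/2)*a*t^2
s = 4*7 + (1/2)*3*7^2
s = 28 + (1/2)*147
s = 28 + 147/2
s = 203/2

203/2 m


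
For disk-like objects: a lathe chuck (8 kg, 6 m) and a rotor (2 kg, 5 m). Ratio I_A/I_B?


Given: M1=8 kg, R1=6 m, M2=2 kg, R2=5 m
For a disk: I = (1/2)*M*R^2, so I_A/I_B = (M1*R1^2)/(M2*R2^2)
M1*R1^2 = 8*36 = 288
M2*R2^2 = 2*25 = 50
I_A/I_B = 288/50 = 144/25

144/25


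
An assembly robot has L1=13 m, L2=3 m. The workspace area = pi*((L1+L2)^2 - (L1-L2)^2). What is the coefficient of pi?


Given: L1 = 13, L2 = 3
(L1+L2)^2 = (16)^2 = 256
(L1-L2)^2 = (10)^2 = 100
Difference = 256 - 100 = 156
This equals 4*L1*L2 = 4*13*3 = 156
Workspace area = 156*pi

156


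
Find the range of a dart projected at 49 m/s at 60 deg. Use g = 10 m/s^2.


Given: v0 = 49 m/s, theta = 60 deg, g = 10 m/s^2
sin(2*60) = sin(120) = sqrt(3)/2
Using R = v0^2 * sin(2*theta) / g
R = 49^2 * (sqrt(3)/2) / 10
R = 2401 * sqrt(3) / 20
R = 2401/20*sqrt(3) m

2401/20*sqrt(3) m


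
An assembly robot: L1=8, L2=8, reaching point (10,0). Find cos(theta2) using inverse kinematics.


Given: L1 = 8, L2 = 8, target (x, y) = (10, 0)
Using cos(theta2) = (x^2 + y^2 - L1^2 - L2^2) / (2*L1*L2)
x^2 + y^2 = 10^2 + 0 = 100
L1^2 + L2^2 = 64 + 64 = 128
Numerator = 100 - 128 = -28
Denominator = 2*8*8 = 128
cos(theta2) = -28/128 = -7/32

-7/32


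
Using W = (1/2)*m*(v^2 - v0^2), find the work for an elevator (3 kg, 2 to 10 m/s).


Given: m = 3 kg, v0 = 2 m/s, v = 10 m/s
Using W = (1/2)*m*(v^2 - v0^2)
v^2 = 10^2 = 100
v0^2 = 2^2 = 4
v^2 - v0^2 = 100 - 4 = 96
W = (1/2)*3*96 = 144 J

144 J


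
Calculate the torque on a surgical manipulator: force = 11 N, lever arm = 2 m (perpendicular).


Given: F = 11 N, r = 2 m, angle = 90 deg (perpendicular)
Using tau = F * r * sin(90)
sin(90) = 1
tau = 11 * 2 * 1
tau = 22 Nm

22 Nm


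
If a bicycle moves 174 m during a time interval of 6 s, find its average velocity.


Given: distance d = 174 m, time t = 6 s
Using v = d / t
v = 174 / 6
v = 29 m/s

29 m/s


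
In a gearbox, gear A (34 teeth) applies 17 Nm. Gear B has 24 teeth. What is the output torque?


Given: N1 = 34, N2 = 24, T1 = 17 Nm
Using T2/T1 = N2/N1
T2 = T1 * N2 / N1
T2 = 17 * 24 / 34
T2 = 408 / 34
T2 = 12 Nm

12 Nm


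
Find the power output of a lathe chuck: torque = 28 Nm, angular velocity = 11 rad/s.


Given: tau = 28 Nm, omega = 11 rad/s
Using P = tau * omega
P = 28 * 11
P = 308 W

308 W


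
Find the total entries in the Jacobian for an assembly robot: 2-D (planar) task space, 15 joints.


Given: task space dimension = 2, joints = 15
Jacobian is a 2 x 15 matrix
Total entries = rows * columns
Total = 2 * 15
Total = 30

30


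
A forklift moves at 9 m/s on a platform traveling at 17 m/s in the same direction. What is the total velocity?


Given: object velocity = 9 m/s, platform velocity = 17 m/s (same direction)
Using classical velocity addition: v_total = v_object + v_platform
v_total = 9 + 17
v_total = 26 m/s

26 m/s


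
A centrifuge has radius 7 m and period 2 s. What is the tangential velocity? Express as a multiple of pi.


Given: radius r = 7 m, period T = 2 s
Using v = 2*pi*r / T
v = 2*pi*7 / 2
v = 14*pi / 2
v = 7*pi m/s

7*pi m/s


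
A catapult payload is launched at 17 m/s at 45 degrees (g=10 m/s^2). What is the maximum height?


Given: v0 = 17 m/s, theta = 45 deg, g = 10 m/s^2
sin^2(45) = 1/2
Using H = v0^2 * sin^2(theta) / (2*g)
H = 17^2 * 1/2 / (2*10)
H = 289 * 1/2 / 20
H = 289/2 / 20
H = 289/40 m

289/40 m


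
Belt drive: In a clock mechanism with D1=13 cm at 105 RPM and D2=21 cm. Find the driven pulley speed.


Given: D1 = 13 cm, w1 = 105 RPM, D2 = 21 cm
Using D1*w1 = D2*w2
w2 = D1*w1 / D2
w2 = 13*105 / 21
w2 = 1365 / 21
w2 = 65 RPM

65 RPM


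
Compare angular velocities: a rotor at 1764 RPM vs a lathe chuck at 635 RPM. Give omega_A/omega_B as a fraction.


Given: RPM_A = 1764, RPM_B = 635
omega = 2*pi*RPM/60, so omega_A/omega_B = RPM_A / RPM_B
omega_A/omega_B = 1764 / 635
omega_A/omega_B = 1764/635

1764/635


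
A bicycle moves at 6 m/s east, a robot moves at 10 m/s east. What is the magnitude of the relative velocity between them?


Given: v_A = 6 m/s east, v_B = 10 m/s east
Both move in the same direction; relative speed = |v_A - v_B|
|6 - 10| = |-4|
= 4 m/s

4 m/s


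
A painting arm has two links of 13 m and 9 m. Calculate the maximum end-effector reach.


Given: L1 = 13 m, L2 = 9 m
For a 2-link planar arm, max reach = L1 + L2 (fully extended)
Max reach = 13 + 9
Max reach = 22 m

22 m


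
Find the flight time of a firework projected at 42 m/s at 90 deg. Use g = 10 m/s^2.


Given: v0 = 42 m/s, theta = 90 deg, g = 10 m/s^2
sin(90) = 1
Using T = 2*v0*sin(theta) / g
T = 2*42*1 / 10
T = 84 / 10
T = 42/5 s

42/5 s


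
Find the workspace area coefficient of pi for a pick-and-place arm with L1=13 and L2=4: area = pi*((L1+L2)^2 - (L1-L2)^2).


Given: L1 = 13, L2 = 4
(L1+L2)^2 = (17)^2 = 289
(L1-L2)^2 = (9)^2 = 81
Difference = 289 - 81 = 208
This equals 4*L1*L2 = 4*13*4 = 208
Workspace area = 208*pi

208


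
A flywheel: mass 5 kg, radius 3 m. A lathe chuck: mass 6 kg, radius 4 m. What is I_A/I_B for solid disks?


Given: M1=5 kg, R1=3 m, M2=6 kg, R2=4 m
For a disk: I = (1/2)*M*R^2, so I_A/I_B = (M1*R1^2)/(M2*R2^2)
M1*R1^2 = 5*9 = 45
M2*R2^2 = 6*16 = 96
I_A/I_B = 45/96 = 15/32

15/32


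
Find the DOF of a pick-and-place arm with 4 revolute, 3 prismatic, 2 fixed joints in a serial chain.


Given: serial robot with 4 revolute, 3 prismatic, 2 fixed joints
DOF contribution per joint type: revolute=1, prismatic=1, spherical=3, fixed=0
DOF = 4*1 + 3*1 + 2*0
DOF = 7

7


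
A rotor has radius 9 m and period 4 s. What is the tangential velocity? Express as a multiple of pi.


Given: radius r = 9 m, period T = 4 s
Using v = 2*pi*r / T
v = 2*pi*9 / 4
v = 18*pi / 4
v = 9/2*pi m/s

9/2*pi m/s


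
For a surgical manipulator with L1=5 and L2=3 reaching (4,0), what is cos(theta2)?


Given: L1 = 5, L2 = 3, target (x, y) = (4, 0)
Using cos(theta2) = (x^2 + y^2 - L1^2 - L2^2) / (2*L1*L2)
x^2 + y^2 = 4^2 + 0 = 16
L1^2 + L2^2 = 25 + 9 = 34
Numerator = 16 - 34 = -18
Denominator = 2*5*3 = 30
cos(theta2) = -18/30 = -3/5

-3/5


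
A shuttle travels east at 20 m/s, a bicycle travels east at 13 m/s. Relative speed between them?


Given: v_A = 20 m/s east, v_B = 13 m/s east
Both move in the same direction; relative speed = |v_A - v_B|
|20 - 13| = |7|
= 7 m/s

7 m/s


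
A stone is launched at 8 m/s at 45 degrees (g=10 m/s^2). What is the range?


Given: v0 = 8 m/s, theta = 45 deg, g = 10 m/s^2
sin(2*45) = sin(90) = 1
Using R = v0^2 * sin(2*theta) / g
R = 8^2 * 1 / 10
R = 64 / 10
R = 32/5 m

32/5 m


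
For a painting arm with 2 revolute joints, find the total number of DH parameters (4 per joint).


Given: 2 joints, 4 DH parameters per joint (d, theta, a, alpha)
Total DH parameters = number_of_joints * 4
Total = 2 * 4
Total = 8

8


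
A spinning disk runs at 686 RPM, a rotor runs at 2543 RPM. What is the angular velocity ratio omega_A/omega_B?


Given: RPM_A = 686, RPM_B = 2543
omega = 2*pi*RPM/60, so omega_A/omega_B = RPM_A / RPM_B
omega_A/omega_B = 686 / 2543
omega_A/omega_B = 686/2543

686/2543


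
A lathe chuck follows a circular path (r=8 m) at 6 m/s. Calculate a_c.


Given: v = 6 m/s, r = 8 m
Using a_c = v^2 / r
a_c = 6^2 / 8
a_c = 36 / 8
a_c = 9/2 m/s^2

9/2 m/s^2


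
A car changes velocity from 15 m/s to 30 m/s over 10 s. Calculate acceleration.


Given: initial velocity v0 = 15 m/s, final velocity v = 30 m/s, time t = 10 s
Using a = (v - v0) / t
a = (30 - 15) / 10
a = 15 / 10
a = 3/2 m/s^2

3/2 m/s^2


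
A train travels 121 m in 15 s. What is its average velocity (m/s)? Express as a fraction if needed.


Given: distance d = 121 m, time t = 15 s
Using v = d / t
v = 121 / 15
v = 121/15 m/s

121/15 m/s


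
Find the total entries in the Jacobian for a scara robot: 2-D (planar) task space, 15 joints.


Given: task space dimension = 2, joints = 15
Jacobian is a 2 x 15 matrix
Total entries = rows * columns
Total = 2 * 15
Total = 30

30


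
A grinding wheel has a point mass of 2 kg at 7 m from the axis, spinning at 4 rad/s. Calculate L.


Given: m = 2 kg, r = 7 m, omega = 4 rad/s
For a point mass: I = m*r^2
I = 2*7^2 = 2*49 = 98
L = I*omega = 98*4
L = 392 kg*m^2/s

392 kg*m^2/s


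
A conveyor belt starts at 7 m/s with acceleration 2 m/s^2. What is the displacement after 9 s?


Given: v0 = 7 m/s, a = 2 m/s^2, t = 9 s
Using s = v0*t + (1/2)*a*t^2
s = 7*9 + (1/2)*2*9^2
s = 63 + (1/2)*162
s = 63 + 81
s = 144

144 m


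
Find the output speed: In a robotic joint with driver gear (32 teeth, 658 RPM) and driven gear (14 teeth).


Given: N1 = 32 teeth, w1 = 658 RPM, N2 = 14 teeth
Using N1*w1 = N2*w2
w2 = N1*w1 / N2
w2 = 32*658 / 14
w2 = 21056 / 14
w2 = 1504 RPM

1504 RPM


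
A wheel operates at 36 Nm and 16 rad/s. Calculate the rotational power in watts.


Given: tau = 36 Nm, omega = 16 rad/s
Using P = tau * omega
P = 36 * 16
P = 576 W

576 W


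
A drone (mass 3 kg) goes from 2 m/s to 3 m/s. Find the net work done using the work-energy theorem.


Given: m = 3 kg, v0 = 2 m/s, v = 3 m/s
Using W = (1/2)*m*(v^2 - v0^2)
v^2 = 3^2 = 9
v0^2 = 2^2 = 4
v^2 - v0^2 = 9 - 4 = 5
W = (1/2)*3*5 = 15/2 J

15/2 J


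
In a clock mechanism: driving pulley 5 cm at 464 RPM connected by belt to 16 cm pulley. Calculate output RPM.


Given: D1 = 5 cm, w1 = 464 RPM, D2 = 16 cm
Using D1*w1 = D2*w2
w2 = D1*w1 / D2
w2 = 5*464 / 16
w2 = 2320 / 16
w2 = 145 RPM

145 RPM


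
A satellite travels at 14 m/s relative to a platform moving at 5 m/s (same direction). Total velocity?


Given: object velocity = 14 m/s, platform velocity = 5 m/s (same direction)
Using classical velocity addition: v_total = v_object + v_platform
v_total = 14 + 5
v_total = 19 m/s

19 m/s


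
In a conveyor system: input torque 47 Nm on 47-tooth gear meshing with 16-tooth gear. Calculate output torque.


Given: N1 = 47, N2 = 16, T1 = 47 Nm
Using T2/T1 = N2/N1
T2 = T1 * N2 / N1
T2 = 47 * 16 / 47
T2 = 752 / 47
T2 = 16 Nm

16 Nm


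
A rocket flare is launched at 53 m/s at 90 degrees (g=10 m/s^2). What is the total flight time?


Given: v0 = 53 m/s, theta = 90 deg, g = 10 m/s^2
sin(90) = 1
Using T = 2*v0*sin(theta) / g
T = 2*53*1 / 10
T = 106 / 10
T = 53/5 s

53/5 s


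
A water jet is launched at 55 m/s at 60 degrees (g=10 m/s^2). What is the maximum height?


Given: v0 = 55 m/s, theta = 60 deg, g = 10 m/s^2
sin^2(60) = 3/4
Using H = v0^2 * sin^2(theta) / (2*g)
H = 55^2 * 3/4 / (2*10)
H = 3025 * 3/4 / 20
H = 9075/4 / 20
H = 1815/16 m

1815/16 m


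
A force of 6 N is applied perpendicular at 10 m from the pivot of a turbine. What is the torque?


Given: F = 6 N, r = 10 m, angle = 90 deg (perpendicular)
Using tau = F * r * sin(90)
sin(90) = 1
tau = 6 * 10 * 1
tau = 60 Nm

60 Nm


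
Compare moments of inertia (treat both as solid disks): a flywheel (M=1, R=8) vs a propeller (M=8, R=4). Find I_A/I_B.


Given: M1=1 kg, R1=8 m, M2=8 kg, R2=4 m
For a disk: I = (1/2)*M*R^2, so I_A/I_B = (M1*R1^2)/(M2*R2^2)
M1*R1^2 = 1*64 = 64
M2*R2^2 = 8*16 = 128
I_A/I_B = 64/128 = 1/2

1/2


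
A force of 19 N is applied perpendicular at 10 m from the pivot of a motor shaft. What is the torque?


Given: F = 19 N, r = 10 m, angle = 90 deg (perpendicular)
Using tau = F * r * sin(90)
sin(90) = 1
tau = 19 * 10 * 1
tau = 190 Nm

190 Nm


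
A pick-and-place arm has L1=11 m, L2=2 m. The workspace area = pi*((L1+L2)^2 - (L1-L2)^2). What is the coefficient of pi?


Given: L1 = 11, L2 = 2
(L1+L2)^2 = (13)^2 = 169
(L1-L2)^2 = (9)^2 = 81
Difference = 169 - 81 = 88
This equals 4*L1*L2 = 4*11*2 = 88
Workspace area = 88*pi

88


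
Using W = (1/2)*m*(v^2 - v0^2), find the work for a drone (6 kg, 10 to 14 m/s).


Given: m = 6 kg, v0 = 10 m/s, v = 14 m/s
Using W = (1/2)*m*(v^2 - v0^2)
v^2 = 14^2 = 196
v0^2 = 10^2 = 100
v^2 - v0^2 = 196 - 100 = 96
W = (1/2)*6*96 = 288 J

288 J


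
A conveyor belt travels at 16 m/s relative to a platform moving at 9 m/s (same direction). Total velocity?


Given: object velocity = 16 m/s, platform velocity = 9 m/s (same direction)
Using classical velocity addition: v_total = v_object + v_platform
v_total = 16 + 9
v_total = 25 m/s

25 m/s


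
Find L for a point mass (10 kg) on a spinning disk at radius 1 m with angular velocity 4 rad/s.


Given: m = 10 kg, r = 1 m, omega = 4 rad/s
For a point mass: I = m*r^2
I = 10*1^2 = 10*1 = 10
L = I*omega = 10*4
L = 40 kg*m^2/s

40 kg*m^2/s


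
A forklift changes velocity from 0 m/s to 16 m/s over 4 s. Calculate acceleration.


Given: initial velocity v0 = 0 m/s, final velocity v = 16 m/s, time t = 4 s
Using a = (v - v0) / t
a = (16 - 0) / 4
a = 16 / 4
a = 4 m/s^2

4 m/s^2


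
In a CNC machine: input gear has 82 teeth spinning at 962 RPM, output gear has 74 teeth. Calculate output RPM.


Given: N1 = 82 teeth, w1 = 962 RPM, N2 = 74 teeth
Using N1*w1 = N2*w2
w2 = N1*w1 / N2
w2 = 82*962 / 74
w2 = 78884 / 74
w2 = 1066 RPM

1066 RPM


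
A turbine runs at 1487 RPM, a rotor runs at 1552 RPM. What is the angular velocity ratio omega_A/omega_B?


Given: RPM_A = 1487, RPM_B = 1552
omega = 2*pi*RPM/60, so omega_A/omega_B = RPM_A / RPM_B
omega_A/omega_B = 1487 / 1552
omega_A/omega_B = 1487/1552

1487/1552


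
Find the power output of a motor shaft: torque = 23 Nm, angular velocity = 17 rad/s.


Given: tau = 23 Nm, omega = 17 rad/s
Using P = tau * omega
P = 23 * 17
P = 391 W

391 W


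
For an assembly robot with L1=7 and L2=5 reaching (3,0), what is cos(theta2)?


Given: L1 = 7, L2 = 5, target (x, y) = (3, 0)
Using cos(theta2) = (x^2 + y^2 - L1^2 - L2^2) / (2*L1*L2)
x^2 + y^2 = 3^2 + 0 = 9
L1^2 + L2^2 = 49 + 25 = 74
Numerator = 9 - 74 = -65
Denominator = 2*7*5 = 70
cos(theta2) = -65/70 = -13/14

-13/14


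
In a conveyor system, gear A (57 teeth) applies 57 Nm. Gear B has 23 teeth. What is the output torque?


Given: N1 = 57, N2 = 23, T1 = 57 Nm
Using T2/T1 = N2/N1
T2 = T1 * N2 / N1
T2 = 57 * 23 / 57
T2 = 1311 / 57
T2 = 23 Nm

23 Nm


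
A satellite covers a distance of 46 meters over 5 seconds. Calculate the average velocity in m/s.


Given: distance d = 46 m, time t = 5 s
Using v = d / t
v = 46 / 5
v = 46/5 m/s

46/5 m/s


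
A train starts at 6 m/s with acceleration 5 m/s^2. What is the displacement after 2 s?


Given: v0 = 6 m/s, a = 5 m/s^2, t = 2 s
Using s = v0*t + (1/2)*a*t^2
s = 6*2 + (1/2)*5*2^2
s = 12 + (1/2)*20
s = 12 + 10
s = 22

22 m


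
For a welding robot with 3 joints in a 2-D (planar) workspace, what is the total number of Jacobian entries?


Given: task space dimension = 2, joints = 3
Jacobian is a 2 x 3 matrix
Total entries = rows * columns
Total = 2 * 3
Total = 6

6


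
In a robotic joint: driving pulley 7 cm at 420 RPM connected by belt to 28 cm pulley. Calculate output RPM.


Given: D1 = 7 cm, w1 = 420 RPM, D2 = 28 cm
Using D1*w1 = D2*w2
w2 = D1*w1 / D2
w2 = 7*420 / 28
w2 = 2940 / 28
w2 = 105 RPM

105 RPM


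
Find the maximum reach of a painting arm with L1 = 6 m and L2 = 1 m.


Given: L1 = 6 m, L2 = 1 m
For a 2-link planar arm, max reach = L1 + L2 (fully extended)
Max reach = 6 + 1
Max reach = 7 m

7 m


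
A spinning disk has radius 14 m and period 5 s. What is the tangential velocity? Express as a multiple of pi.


Given: radius r = 14 m, period T = 5 s
Using v = 2*pi*r / T
v = 2*pi*14 / 5
v = 28*pi / 5
v = 28/5*pi m/s

28/5*pi m/s


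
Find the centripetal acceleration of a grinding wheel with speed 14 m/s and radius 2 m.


Given: v = 14 m/s, r = 2 m
Using a_c = v^2 / r
a_c = 14^2 / 2
a_c = 196 / 2
a_c = 98 m/s^2

98 m/s^2


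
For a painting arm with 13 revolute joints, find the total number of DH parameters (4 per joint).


Given: 13 joints, 4 DH parameters per joint (d, theta, a, alpha)
Total DH parameters = number_of_joints * 4
Total = 13 * 4
Total = 52

52


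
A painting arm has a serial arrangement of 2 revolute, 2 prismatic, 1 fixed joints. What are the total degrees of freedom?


Given: serial robot with 2 revolute, 2 prismatic, 1 fixed joints
DOF contribution per joint type: revolute=1, prismatic=1, spherical=3, fixed=0
DOF = 2*1 + 2*1 + 1*0
DOF = 4

4


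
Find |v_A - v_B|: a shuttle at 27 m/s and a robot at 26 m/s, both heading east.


Given: v_A = 27 m/s east, v_B = 26 m/s east
Both move in the same direction; relative speed = |v_A - v_B|
|27 - 26| = |1|
= 1 m/s

1 m/s


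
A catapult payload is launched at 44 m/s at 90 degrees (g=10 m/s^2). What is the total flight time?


Given: v0 = 44 m/s, theta = 90 deg, g = 10 m/s^2
sin(90) = 1
Using T = 2*v0*sin(theta) / g
T = 2*44*1 / 10
T = 88 / 10
T = 44/5 s

44/5 s


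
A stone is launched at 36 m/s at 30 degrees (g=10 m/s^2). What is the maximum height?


Given: v0 = 36 m/s, theta = 30 deg, g = 10 m/s^2
sin^2(30) = 1/4
Using H = v0^2 * sin^2(theta) / (2*g)
H = 36^2 * 1/4 / (2*10)
H = 1296 * 1/4 / 20
H = 324 / 20
H = 81/5 m

81/5 m


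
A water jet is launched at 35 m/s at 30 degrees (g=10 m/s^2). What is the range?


Given: v0 = 35 m/s, theta = 30 deg, g = 10 m/s^2
sin(2*30) = sin(60) = sqrt(3)/2
Using R = v0^2 * sin(2*theta) / g
R = 35^2 * (sqrt(3)/2) / 10
R = 1225 * sqrt(3) / 20
R = 245/4*sqrt(3) m

245/4*sqrt(3) m


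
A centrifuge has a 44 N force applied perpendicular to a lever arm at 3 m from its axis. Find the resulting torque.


Given: F = 44 N, r = 3 m, angle = 90 deg (perpendicular)
Using tau = F * r * sin(90)
sin(90) = 1
tau = 44 * 3 * 1
tau = 132 Nm

132 Nm


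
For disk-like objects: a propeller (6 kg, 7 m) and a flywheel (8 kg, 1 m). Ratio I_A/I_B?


Given: M1=6 kg, R1=7 m, M2=8 kg, R2=1 m
For a disk: I = (1/2)*M*R^2, so I_A/I_B = (M1*R1^2)/(M2*R2^2)
M1*R1^2 = 6*49 = 294
M2*R2^2 = 8*1 = 8
I_A/I_B = 294/8 = 147/4

147/4


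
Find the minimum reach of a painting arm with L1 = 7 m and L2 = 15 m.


Given: L1 = 7 m, L2 = 15 m
For a 2-link planar arm, min reach = |L1 - L2| (second link folded back)
Min reach = |7 - 15|
Min reach = 8 m

8 m


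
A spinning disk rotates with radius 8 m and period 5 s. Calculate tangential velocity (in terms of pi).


Given: radius r = 8 m, period T = 5 s
Using v = 2*pi*r / T
v = 2*pi*8 / 5
v = 16*pi / 5
v = 16/5*pi m/s

16/5*pi m/s


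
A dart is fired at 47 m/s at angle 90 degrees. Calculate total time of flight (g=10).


Given: v0 = 47 m/s, theta = 90 deg, g = 10 m/s^2
sin(90) = 1
Using T = 2*v0*sin(theta) / g
T = 2*47*1 / 10
T = 94 / 10
T = 47/5 s

47/5 s


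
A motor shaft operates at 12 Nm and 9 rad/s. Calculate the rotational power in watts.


Given: tau = 12 Nm, omega = 9 rad/s
Using P = tau * omega
P = 12 * 9
P = 108 W

108 W


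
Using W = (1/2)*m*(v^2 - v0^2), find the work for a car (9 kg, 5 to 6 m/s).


Given: m = 9 kg, v0 = 5 m/s, v = 6 m/s
Using W = (1/2)*m*(v^2 - v0^2)
v^2 = 6^2 = 36
v0^2 = 5^2 = 25
v^2 - v0^2 = 36 - 25 = 11
W = (1/2)*9*11 = 99/2 J

99/2 J


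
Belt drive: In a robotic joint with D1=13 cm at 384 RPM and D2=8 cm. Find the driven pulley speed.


Given: D1 = 13 cm, w1 = 384 RPM, D2 = 8 cm
Using D1*w1 = D2*w2
w2 = D1*w1 / D2
w2 = 13*384 / 8
w2 = 4992 / 8
w2 = 624 RPM

624 RPM


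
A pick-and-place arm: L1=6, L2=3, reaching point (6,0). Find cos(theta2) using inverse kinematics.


Given: L1 = 6, L2 = 3, target (x, y) = (6, 0)
Using cos(theta2) = (x^2 + y^2 - L1^2 - L2^2) / (2*L1*L2)
x^2 + y^2 = 6^2 + 0 = 36
L1^2 + L2^2 = 36 + 9 = 45
Numerator = 36 - 45 = -9
Denominator = 2*6*3 = 36
cos(theta2) = -9/36 = -1/4

-1/4


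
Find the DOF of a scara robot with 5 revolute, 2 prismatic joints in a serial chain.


Given: serial robot with 5 revolute, 2 prismatic joints
DOF contribution per joint type: revolute=1, prismatic=1, spherical=3, fixed=0
DOF = 5*1 + 2*1
DOF = 7

7


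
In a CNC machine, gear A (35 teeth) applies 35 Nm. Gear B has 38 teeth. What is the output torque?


Given: N1 = 35, N2 = 38, T1 = 35 Nm
Using T2/T1 = N2/N1
T2 = T1 * N2 / N1
T2 = 35 * 38 / 35
T2 = 1330 / 35
T2 = 38 Nm

38 Nm


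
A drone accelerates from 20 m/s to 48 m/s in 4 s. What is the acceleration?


Given: initial velocity v0 = 20 m/s, final velocity v = 48 m/s, time t = 4 s
Using a = (v - v0) / t
a = (48 - 20) / 4
a = 28 / 4
a = 7 m/s^2

7 m/s^2


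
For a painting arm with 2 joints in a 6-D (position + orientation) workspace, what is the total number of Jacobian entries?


Given: task space dimension = 6, joints = 2
Jacobian is a 6 x 2 matrix
Total entries = rows * columns
Total = 6 * 2
Total = 12

12


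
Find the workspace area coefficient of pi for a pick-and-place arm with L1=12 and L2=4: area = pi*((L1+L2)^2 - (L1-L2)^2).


Given: L1 = 12, L2 = 4
(L1+L2)^2 = (16)^2 = 256
(L1-L2)^2 = (8)^2 = 64
Difference = 256 - 64 = 192
This equals 4*L1*L2 = 4*12*4 = 192
Workspace area = 192*pi

192


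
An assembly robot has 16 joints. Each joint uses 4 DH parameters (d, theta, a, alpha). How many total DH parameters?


Given: 16 joints, 4 DH parameters per joint (d, theta, a, alpha)
Total DH parameters = number_of_joints * 4
Total = 16 * 4
Total = 64

64


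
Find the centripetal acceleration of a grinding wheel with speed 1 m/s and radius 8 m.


Given: v = 1 m/s, r = 8 m
Using a_c = v^2 / r
a_c = 1^2 / 8
a_c = 1 / 8
a_c = 1/8 m/s^2

1/8 m/s^2


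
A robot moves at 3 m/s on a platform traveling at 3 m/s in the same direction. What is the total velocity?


Given: object velocity = 3 m/s, platform velocity = 3 m/s (same direction)
Using classical velocity addition: v_total = v_object + v_platform
v_total = 3 + 3
v_total = 6 m/s

6 m/s


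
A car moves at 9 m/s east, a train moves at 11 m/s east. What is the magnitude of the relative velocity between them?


Given: v_A = 9 m/s east, v_B = 11 m/s east
Both move in the same direction; relative speed = |v_A - v_B|
|9 - 11| = |-2|
= 2 m/s

2 m/s


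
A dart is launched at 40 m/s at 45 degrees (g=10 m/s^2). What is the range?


Given: v0 = 40 m/s, theta = 45 deg, g = 10 m/s^2
sin(2*45) = sin(90) = 1
Using R = v0^2 * sin(2*theta) / g
R = 40^2 * 1 / 10
R = 1600 / 10
R = 160 m

160 m


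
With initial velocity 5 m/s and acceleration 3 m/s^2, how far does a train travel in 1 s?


Given: v0 = 5 m/s, a = 3 m/s^2, t = 1 s
Using s = v0*t + (1/2)*a*t^2
s = 5*1 + (1/2)*3*1^2
s = 5 + (1/2)*3
s = 5 + 3/2
s = 13/2

13/2 m


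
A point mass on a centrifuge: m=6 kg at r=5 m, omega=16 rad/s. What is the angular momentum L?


Given: m = 6 kg, r = 5 m, omega = 16 rad/s
For a point mass: I = m*r^2
I = 6*5^2 = 6*25 = 150
L = I*omega = 150*16
L = 2400 kg*m^2/s

2400 kg*m^2/s


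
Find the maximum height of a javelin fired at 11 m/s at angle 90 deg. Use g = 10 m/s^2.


Given: v0 = 11 m/s, theta = 90 deg, g = 10 m/s^2
sin^2(90) = 1
Using H = v0^2 * sin^2(theta) / (2*g)
H = 11^2 * 1 / (2*10)
H = 121 * 1 / 20
H = 121 / 20
H = 121/20 m

121/20 m
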